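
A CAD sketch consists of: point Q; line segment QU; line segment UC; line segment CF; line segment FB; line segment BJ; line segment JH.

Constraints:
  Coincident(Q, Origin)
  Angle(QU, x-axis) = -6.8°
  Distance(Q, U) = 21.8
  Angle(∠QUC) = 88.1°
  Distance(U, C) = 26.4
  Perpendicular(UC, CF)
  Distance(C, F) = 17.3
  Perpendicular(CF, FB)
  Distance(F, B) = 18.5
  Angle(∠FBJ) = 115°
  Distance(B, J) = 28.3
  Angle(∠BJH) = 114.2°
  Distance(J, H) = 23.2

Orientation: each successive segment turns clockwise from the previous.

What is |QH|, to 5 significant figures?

48.814

Q is at the origin; QU runs at -6.8° with length 21.8, so U = (21.647, -2.5812). ∠QUC = 88.1° gives UC at -98.700° from the x-axis; with |UC| = 26.4, C = (17.653, -28.677). The perpendicularity gives CF at right angles to UC, so CF runs at 171.30°; with |CF| = 17.3, F = (0.55242, -26.061). CF is perpendicular to FB, so FB runs at 81.300°; with |FB| = 18.5, B = (3.3507, -7.7735). ∠FBJ = 115.0° gives BJ at 16.300° from the x-axis; with |BJ| = 28.3, J = (30.513, 0.16937). ∠BJH = 114.2° gives JH at -49.500° from the x-axis; with |JH| = 23.2, H = (45.580, -17.472). Then |QH| = |H − Q| = 48.814.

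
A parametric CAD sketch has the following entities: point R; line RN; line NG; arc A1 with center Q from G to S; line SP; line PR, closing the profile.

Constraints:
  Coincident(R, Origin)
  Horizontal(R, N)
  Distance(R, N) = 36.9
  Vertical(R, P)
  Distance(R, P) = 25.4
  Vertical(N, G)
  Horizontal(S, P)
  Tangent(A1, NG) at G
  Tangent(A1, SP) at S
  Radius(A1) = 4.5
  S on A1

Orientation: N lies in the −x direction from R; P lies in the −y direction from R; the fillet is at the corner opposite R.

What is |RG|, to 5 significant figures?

42.408

R is at the origin; R and N share the same y with |RN| = 36.9 and N on the −x side, so N = (-36.900, 0.0000). RP is vertical with |RP| = 25.4 and P on the −y side, so P = (0.0000, -25.400). The virtual corner opposite R is at (-36.900, -25.400). Since A1 is tangent to NG there, QG ⟂ NG and A1 meets SP tangentially, so QS is at right angles to SP, with radius 4.5, so the center Q sits 4.5 in from both sides at Q = (-32.400, -20.900). That places the tangent points at G = (-36.900, -20.900) on NG and S = (-32.400, -25.400) on SP. Then |RG| = |G − R| = 42.408.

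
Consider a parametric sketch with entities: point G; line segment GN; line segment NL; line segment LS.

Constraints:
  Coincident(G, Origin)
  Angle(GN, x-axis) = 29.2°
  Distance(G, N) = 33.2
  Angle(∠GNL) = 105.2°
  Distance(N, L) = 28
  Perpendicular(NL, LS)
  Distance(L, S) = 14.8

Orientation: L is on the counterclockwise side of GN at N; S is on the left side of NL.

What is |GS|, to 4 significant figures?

40.55

∠GNL = 105.2°, so NL runs at 29.2° + (180° − 105.2°) = 104.0° from the x-axis; with |NL| = 28.0, L = N + 28.0·(cos 104.0°, sin 104.0°) = (22.21, 43.37). NL ⟂ LS; with |LS| = 14.8 on the left of NL, S = L + 14.8·(-0.9703, -0.2419) = (7.847, 39.78). Then |GS| = |S − G| = 40.55.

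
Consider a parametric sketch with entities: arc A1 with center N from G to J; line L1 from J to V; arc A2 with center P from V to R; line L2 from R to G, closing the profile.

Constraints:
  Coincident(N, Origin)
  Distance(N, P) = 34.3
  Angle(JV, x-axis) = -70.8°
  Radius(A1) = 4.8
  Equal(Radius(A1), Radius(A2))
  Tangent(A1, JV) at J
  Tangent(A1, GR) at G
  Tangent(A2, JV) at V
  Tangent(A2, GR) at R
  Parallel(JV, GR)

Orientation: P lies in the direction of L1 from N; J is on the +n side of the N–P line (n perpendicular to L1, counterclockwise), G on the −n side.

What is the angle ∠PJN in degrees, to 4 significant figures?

82.03°

The slot axis is L1's direction at -70.8°, so u = (cos -70.8°, sin -70.8°) = (0.3289, -0.9444) and n = (−sin -70.8°, cos -70.8°) = (0.9444, 0.3289). N is at the origin and P lies 34.3 along u from N, so P = 34.3·u = (11.28, -32.39). Tangency of A1 to both parallel lines with radius 4.8 puts J and G at N ± 4.8·n: J = (4.533, 1.579), G = (-4.533, -1.579). Then cos ∠PJN = JP·JN / (|JP||JN|), giving 82.03°.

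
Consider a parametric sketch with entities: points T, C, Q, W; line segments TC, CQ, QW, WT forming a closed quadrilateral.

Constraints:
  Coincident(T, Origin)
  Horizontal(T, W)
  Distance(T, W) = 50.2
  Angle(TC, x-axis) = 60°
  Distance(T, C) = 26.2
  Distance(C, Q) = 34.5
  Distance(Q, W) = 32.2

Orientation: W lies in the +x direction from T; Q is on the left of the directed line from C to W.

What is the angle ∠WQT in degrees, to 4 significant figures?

62.30°

Checks: |CQ| = 34.50 ✓; |QW| = 32.20 ✓.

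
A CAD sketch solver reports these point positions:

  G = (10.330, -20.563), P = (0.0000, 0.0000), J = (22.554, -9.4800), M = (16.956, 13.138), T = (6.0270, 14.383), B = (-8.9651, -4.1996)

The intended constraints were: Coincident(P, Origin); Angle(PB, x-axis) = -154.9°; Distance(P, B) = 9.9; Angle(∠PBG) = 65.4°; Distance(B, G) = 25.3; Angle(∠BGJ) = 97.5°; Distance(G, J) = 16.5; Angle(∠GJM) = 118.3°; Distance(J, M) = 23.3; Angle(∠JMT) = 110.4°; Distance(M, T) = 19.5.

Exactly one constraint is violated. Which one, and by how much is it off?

Distance(M, T) = 19.5 — off by 8.50.

P = (0.00, 0.00) ✓; PB at -154.9° ✓; |PB| = 9.900 ✓; ∠PBG = 65.40° ✓; |BG| = 25.30 ✓; ∠BGJ = 97.50° ✓; |GJ| = 16.50 ✓; ∠GJM = 118.3° ✓; |JM| = 23.30 ✓; ∠JMT = 110.4° ✓; |MT| = 11.00 ✗.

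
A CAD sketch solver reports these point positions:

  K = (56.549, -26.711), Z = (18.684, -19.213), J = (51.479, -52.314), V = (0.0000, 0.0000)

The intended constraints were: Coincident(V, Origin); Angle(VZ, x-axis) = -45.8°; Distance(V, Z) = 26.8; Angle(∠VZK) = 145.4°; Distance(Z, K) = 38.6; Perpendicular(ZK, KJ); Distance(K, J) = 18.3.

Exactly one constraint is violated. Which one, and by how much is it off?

Distance(K, J) = 18.3 — off by 7.80.

V = (0.00, 0.00) ✓; VZ at -45.80° ✓; |VZ| = 26.80 ✓; ∠VZK = 145.4° ✓; |ZK| = 38.60 ✓; ∠(ZK, KJ) = 90.00° ✓; |KJ| = 26.10 ✗.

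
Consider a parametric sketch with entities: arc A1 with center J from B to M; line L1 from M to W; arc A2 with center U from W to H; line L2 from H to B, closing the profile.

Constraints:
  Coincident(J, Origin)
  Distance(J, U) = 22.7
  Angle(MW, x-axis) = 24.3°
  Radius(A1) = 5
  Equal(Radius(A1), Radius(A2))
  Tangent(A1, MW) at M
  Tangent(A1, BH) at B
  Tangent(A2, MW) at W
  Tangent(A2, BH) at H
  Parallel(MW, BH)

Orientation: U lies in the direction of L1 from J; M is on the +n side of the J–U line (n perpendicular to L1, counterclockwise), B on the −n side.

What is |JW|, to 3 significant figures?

23.2

Tangency of A1 to both parallel lines with radius 5.0 puts M and B at J ± 5.0·n: M = (-2.06, 4.56), B = (2.06, -4.56). Equal radii place W and H the same way about U: W = U + 5.0·n = (18.6, 13.9), H = U − 5.0·n = (22.7, 4.78). Then |JW| = |W − J| = 23.2.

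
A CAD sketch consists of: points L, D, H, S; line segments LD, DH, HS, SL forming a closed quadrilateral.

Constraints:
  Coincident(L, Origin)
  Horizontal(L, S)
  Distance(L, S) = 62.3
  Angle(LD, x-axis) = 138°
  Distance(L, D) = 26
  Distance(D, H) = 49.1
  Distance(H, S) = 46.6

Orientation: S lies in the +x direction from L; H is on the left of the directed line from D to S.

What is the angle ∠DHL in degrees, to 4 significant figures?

31.97°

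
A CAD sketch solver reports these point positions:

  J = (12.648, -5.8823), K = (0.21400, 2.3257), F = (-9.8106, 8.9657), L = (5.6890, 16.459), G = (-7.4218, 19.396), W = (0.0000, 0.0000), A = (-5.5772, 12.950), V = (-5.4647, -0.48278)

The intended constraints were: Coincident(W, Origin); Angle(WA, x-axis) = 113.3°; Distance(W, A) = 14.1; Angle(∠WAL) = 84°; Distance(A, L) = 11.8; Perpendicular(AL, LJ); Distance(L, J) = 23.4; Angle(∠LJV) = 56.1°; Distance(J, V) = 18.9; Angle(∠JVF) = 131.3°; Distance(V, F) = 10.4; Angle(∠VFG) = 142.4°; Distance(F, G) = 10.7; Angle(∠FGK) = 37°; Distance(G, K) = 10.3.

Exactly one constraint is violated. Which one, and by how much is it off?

Distance(G, K) = 10.3 — off by 8.40.

W = (0.00, 0.00) ✓; WA at 113.3° ✓; |WA| = 14.10 ✓; ∠WAL = 84.00° ✓; |AL| = 11.80 ✓; ∠(AL, LJ) = 90.00° ✓; |LJ| = 23.40 ✓; ∠LJV = 56.10° ✓; |JV| = 18.90 ✓; ∠JVF = 131.3° ✓; |VF| = 10.40 ✓; ∠VFG = 142.4° ✓; |FG| = 10.70 ✓; ∠FGK = 37.00° ✓; |GK| = 18.70 ✗.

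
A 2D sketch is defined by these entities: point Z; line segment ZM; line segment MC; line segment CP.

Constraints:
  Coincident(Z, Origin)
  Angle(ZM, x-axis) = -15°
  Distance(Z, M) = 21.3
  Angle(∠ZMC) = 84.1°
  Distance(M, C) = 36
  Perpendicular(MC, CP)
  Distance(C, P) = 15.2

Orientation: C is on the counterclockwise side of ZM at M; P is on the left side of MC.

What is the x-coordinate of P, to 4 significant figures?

11.26

Z is at the origin; ZM runs at -15.0° with length 21.3, so M = 21.3·(cos -15.0°, sin -15.0°) = (20.57, -5.513). ∠ZMC = 84.1°, so MC runs at -15.0° + (180° − 84.1°) = 80.90° from the x-axis; with |MC| = 36.0, C = M + 36.0·(cos 80.90°, sin 80.90°) = (26.27, 30.03). MC ⟂ CP; with |CP| = 15.2 on the left of MC, P = C + 15.2·(-0.9874, 0.1582) = (11.26, 32.44). So P.x = 11.26.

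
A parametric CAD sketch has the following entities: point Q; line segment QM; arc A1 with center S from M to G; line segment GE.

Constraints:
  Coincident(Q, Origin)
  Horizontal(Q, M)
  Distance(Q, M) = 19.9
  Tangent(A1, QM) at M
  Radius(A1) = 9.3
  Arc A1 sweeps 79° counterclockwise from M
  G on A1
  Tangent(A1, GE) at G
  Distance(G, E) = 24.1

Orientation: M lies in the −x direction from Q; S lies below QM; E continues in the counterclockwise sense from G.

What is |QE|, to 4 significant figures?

45.86

Q is at the origin; QM is horizontal with |QM| = 19.9 and M on the −x side, so M = (-19.90, 0.000). Since A1 is tangent to QM there, SM ⟂ QM, so S = M + (0, -9.3) = (-19.90, -9.300). On A1, M sits at bearing 90° from S; a 79° counterclockwise sweep puts G at bearing 169°, so G = S + 9.3·(cos 169°, sin 169°) = (-29.03, -7.525). Tangency of A1 to GE means the radius SG is perpendicular to GE, so GE runs along (−sin 169°, cos 169°); with |GE| = 24.1, E = (-33.63, -31.18). Then |QE| = |E − Q| = 45.86.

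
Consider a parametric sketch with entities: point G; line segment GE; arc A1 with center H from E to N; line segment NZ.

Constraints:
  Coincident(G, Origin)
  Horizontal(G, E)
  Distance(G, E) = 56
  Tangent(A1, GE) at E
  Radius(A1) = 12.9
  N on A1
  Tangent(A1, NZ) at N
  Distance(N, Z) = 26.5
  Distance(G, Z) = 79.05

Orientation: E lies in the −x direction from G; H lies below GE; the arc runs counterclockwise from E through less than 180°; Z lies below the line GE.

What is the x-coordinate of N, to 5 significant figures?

-68.898

Checks: |HN| = 12.90 ✓; ∠(HN, NZ) = 90.00° ✓; |NZ| = 26.50 ✓; |GZ| = 79.05 ✓.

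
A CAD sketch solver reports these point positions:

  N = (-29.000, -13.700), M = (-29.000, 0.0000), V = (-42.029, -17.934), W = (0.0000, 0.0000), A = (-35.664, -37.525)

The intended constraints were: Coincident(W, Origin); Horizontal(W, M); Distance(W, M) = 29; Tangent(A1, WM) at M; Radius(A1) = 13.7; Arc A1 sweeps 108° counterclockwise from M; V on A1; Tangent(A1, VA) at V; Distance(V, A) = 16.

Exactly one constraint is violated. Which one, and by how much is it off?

Distance(V, A) = 16 — off by 4.60.

W = (0.00, 0.00) ✓; W.y = 0.00, M.y = 0.00 ✓; |WM| = 29.00 ✓; ∠(NM, MW) = 90.00° ✓; |NM| = 13.70 ✓; bearing(N→V) − bearing(N→M) = 108.0° ✓; |NV| = 13.70 ✓; ∠(NV, VA) = 90.00° ✓; |VA| = 20.60 ✗.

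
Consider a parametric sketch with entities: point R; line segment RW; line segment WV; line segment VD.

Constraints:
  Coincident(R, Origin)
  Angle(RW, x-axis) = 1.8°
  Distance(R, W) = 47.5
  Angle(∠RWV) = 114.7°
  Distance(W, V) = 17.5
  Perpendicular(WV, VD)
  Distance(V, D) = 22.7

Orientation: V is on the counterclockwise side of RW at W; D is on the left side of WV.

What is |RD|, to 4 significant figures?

42.58

R is at the origin; RW runs at 1.8° with length 47.5, so W = 47.5·(cos 1.8°, sin 1.8°) = (47.48, 1.492). ∠RWV = 114.7°, so WV runs at 1.8° + (180° − 114.7°) = 67.10° from the x-axis; with |WV| = 17.5, V = W + 17.5·(cos 67.10°, sin 67.10°) = (54.29, 17.61). The perpendicularity gives VD at right angles to WV; with |VD| = 22.7 on the left of WV, D = V + 22.7·(-0.9212, 0.3891) = (33.38, 26.45). Then |RD| = |D − R| = 42.58.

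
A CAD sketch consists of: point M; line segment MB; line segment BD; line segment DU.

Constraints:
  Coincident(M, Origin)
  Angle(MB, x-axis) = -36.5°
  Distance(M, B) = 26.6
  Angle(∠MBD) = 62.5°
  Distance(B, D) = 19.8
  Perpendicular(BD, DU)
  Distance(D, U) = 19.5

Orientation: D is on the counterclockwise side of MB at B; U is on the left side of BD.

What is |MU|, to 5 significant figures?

8.5602

M is at the origin; MB runs at -36.5° with length 26.6, so B = 26.6·(cos -36.5°, sin -36.5°) = (21.383, -15.822). ∠MBD = 62.5°, so BD runs at -36.5° + (180° − 62.5°) = 81.000° from the x-axis; with |BD| = 19.8, D = B + 19.8·(cos 81.000°, sin 81.000°) = (24.480, 3.7339). BD ⟂ DU; with |DU| = 19.5 on the left of BD, U = D + 19.5·(-0.98769, 0.15643) = (5.2201, 6.7844). Then |MU| = |U − M| = 8.5602.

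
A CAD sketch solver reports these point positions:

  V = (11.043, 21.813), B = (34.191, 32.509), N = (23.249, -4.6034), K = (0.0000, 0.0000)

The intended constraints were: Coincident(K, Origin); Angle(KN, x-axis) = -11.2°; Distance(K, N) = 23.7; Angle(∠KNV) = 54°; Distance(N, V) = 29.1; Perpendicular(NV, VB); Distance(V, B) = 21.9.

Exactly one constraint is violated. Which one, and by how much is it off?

Distance(V, B) = 21.9 — off by 3.60.

K = (0.00, 0.00) ✓; KN at -11.20° ✓; |KN| = 23.70 ✓; ∠KNV = 54.00° ✓; |NV| = 29.10 ✓; ∠(NV, VB) = 90.00° ✓; |VB| = 25.50 ✗.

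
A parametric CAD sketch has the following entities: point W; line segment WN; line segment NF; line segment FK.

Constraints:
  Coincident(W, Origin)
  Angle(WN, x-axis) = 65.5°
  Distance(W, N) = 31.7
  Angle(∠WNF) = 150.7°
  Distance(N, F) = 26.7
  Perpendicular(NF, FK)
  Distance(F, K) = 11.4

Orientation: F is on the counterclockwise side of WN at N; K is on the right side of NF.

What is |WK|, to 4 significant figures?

60.64

W is at the origin; WN runs at 65.5° with length 31.7, so N = 31.7·(cos 65.5°, sin 65.5°) = (13.15, 28.85). ∠WNF = 150.7°, so NF runs at 65.5° + (180° − 150.7°) = 94.80° from the x-axis; with |NF| = 26.7, F = N + 26.7·(cos 94.80°, sin 94.80°) = (10.91, 55.45). The perpendicularity gives FK at right angles to NF; with |FK| = 11.4 on the right of NF, K = F + 11.4·(0.9965, 0.08368) = (22.27, 56.41). Then |WK| = |K − W| = 60.64.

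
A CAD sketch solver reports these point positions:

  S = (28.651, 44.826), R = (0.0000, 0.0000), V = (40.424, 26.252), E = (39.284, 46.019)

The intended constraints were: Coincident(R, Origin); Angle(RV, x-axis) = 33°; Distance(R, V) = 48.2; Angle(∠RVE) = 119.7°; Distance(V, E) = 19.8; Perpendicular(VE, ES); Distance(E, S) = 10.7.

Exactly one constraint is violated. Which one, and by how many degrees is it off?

Perpendicular(VE, ES) — off by 3.10°.

R = (0.00, 0.00) ✓; RV at 33.00° ✓; |RV| = 48.20 ✓; ∠RVE = 119.7° ✓; |VE| = 19.80 ✓; ∠(VE, ES) = 93.10° ✗; |ES| = 10.70 ✓.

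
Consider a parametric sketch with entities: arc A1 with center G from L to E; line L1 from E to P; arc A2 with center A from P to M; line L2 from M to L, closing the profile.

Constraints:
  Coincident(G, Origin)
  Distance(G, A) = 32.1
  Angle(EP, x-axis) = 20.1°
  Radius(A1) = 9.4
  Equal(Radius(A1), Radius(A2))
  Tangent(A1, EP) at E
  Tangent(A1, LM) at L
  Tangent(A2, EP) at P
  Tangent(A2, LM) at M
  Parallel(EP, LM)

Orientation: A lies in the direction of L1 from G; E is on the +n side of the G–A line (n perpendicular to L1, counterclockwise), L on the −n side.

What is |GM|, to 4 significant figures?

33.45

Tangency of A1 to both parallel lines with radius 9.4 puts E and L at G ± 9.4·n: E = (-3.230, 8.827), L = (3.230, -8.827). Equal radii place P and M the same way about A: P = A + 9.4·n = (26.91, 19.86), M = A − 9.4·n = (33.38, 2.204). Then |GM| = |M − G| = 33.45.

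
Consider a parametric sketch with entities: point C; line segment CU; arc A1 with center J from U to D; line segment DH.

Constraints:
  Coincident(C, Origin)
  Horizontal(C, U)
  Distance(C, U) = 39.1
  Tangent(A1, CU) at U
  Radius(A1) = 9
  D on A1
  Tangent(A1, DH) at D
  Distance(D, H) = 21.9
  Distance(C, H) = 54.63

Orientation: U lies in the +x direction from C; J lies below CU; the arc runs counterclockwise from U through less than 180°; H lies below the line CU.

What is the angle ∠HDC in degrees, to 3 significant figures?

149°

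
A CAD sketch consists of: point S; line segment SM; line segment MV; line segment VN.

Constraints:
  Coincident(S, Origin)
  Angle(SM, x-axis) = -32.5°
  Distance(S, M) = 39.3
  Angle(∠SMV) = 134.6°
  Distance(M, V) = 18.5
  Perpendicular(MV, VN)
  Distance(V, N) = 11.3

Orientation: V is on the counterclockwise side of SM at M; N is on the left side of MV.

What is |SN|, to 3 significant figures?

49.0

∠SMV = 134.6°, so MV runs at -32.5° + (180° − 134.6°) = 12.9° from the x-axis; with |MV| = 18.5, V = M + 18.5·(cos 12.9°, sin 12.9°) = (51.2, -17.0). The perpendicularity gives VN at right angles to MV; with |VN| = 11.3 on the left of MV, N = V + 11.3·(-0.223, 0.975) = (48.7, -5.97). Then |SN| = |N − S| = 49.0.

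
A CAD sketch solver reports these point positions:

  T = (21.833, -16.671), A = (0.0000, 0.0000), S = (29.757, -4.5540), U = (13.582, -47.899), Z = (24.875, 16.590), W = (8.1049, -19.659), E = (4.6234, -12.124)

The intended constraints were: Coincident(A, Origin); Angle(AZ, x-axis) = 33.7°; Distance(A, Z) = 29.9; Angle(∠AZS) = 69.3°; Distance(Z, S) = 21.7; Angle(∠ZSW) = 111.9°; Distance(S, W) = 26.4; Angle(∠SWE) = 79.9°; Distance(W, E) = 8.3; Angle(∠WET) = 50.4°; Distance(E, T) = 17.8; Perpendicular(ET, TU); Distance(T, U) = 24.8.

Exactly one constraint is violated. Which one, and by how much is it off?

Distance(T, U) = 24.8 — off by 7.50.

A = (0.00, 0.00) ✓; AZ at 33.70° ✓; |AZ| = 29.90 ✓; ∠AZS = 69.30° ✓; |ZS| = 21.70 ✓; ∠ZSW = 111.9° ✓; |SW| = 26.40 ✓; ∠SWE = 79.90° ✓; |WE| = 8.300 ✓; ∠WET = 50.40° ✓; |ET| = 17.80 ✓; ∠(ET, TU) = 90.00° ✓; |TU| = 32.30 ✗.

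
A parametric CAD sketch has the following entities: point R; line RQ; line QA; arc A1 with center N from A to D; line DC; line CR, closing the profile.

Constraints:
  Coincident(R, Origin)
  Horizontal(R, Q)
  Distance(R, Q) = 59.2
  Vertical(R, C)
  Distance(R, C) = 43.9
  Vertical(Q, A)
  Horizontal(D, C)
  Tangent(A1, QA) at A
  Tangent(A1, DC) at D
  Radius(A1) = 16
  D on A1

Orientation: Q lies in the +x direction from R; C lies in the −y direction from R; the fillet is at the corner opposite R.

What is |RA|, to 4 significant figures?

65.45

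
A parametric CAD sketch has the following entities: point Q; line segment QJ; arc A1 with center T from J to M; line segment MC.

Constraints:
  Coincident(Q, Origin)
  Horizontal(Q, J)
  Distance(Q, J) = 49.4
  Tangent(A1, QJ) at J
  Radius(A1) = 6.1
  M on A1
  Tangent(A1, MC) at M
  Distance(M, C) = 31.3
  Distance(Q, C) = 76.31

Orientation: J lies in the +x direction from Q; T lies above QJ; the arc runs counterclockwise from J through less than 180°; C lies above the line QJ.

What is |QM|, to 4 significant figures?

54.82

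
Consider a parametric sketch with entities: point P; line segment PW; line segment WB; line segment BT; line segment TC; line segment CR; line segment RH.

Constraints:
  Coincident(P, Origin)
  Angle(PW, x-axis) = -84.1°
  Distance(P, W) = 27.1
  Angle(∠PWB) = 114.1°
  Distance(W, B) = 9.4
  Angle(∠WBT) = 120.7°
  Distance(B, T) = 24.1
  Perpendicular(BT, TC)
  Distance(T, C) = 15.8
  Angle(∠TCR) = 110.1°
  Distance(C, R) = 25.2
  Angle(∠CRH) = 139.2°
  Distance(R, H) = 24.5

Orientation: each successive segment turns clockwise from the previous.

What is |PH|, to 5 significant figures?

36.296

P is at the origin; PW runs at -84.1° with length 27.1, so W = (2.7857, -26.956). ∠PWB = 114.1° gives WB at -150.00° from the x-axis; with |WB| = 9.4, B = (-5.3550, -31.656). ∠WBT = 120.7° gives BT at 150.70° from the x-axis; with |BT| = 24.1, T = (-26.372, -19.862). BT is perpendicular to TC, so TC runs at 60.700°; with |TC| = 15.8, C = (-18.640, -6.0836). ∠TCR = 110.1° gives CR at -9.2000° from the x-axis; with |CR| = 25.2, R = (6.2362, -10.113). ∠CRH = 139.2° gives RH at -50.000° from the x-axis; with |RH| = 24.5, H = (21.985, -28.881). Then |PH| = |H − P| = 36.296.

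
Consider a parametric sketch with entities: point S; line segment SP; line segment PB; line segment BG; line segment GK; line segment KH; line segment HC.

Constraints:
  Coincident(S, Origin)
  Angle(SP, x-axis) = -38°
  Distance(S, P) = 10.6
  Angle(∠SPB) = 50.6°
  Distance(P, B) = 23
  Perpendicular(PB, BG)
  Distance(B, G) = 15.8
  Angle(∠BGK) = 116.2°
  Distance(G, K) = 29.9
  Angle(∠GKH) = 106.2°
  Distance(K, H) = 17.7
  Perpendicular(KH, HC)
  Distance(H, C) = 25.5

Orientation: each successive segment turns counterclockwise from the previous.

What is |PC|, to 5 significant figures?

3.3178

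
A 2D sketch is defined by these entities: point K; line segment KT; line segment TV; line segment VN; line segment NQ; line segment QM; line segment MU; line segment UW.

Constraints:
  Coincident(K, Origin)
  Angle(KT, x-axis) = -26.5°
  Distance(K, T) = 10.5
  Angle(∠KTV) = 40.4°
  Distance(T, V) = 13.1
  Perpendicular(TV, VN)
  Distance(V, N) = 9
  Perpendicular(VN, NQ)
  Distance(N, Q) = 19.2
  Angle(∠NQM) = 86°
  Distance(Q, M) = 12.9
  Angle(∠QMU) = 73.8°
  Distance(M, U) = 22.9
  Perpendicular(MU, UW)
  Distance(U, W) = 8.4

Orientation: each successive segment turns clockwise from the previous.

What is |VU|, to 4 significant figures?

5.147

K is at the origin; KT runs at -26.5° with length 10.5, so T = (9.397, -4.685). ∠KTV = 40.4° gives TV at -166.1° from the x-axis; with |TV| = 13.1, V = (-3.320, -7.832). TV ⟂ VN, so VN runs at 103.9°; with |VN| = 9.0, N = (-5.482, 0.9044). The perpendicularity gives NQ at right angles to VN, so NQ runs at 13.90°; with |NQ| = 19.2, Q = (13.16, 5.517). ∠NQM = 86.0° gives QM at -80.10° from the x-axis; with |QM| = 12.9, M = (15.37, -7.191). ∠QMU = 73.8° gives MU at 173.7° from the x-axis; with |MU| = 22.9, U = (-7.388, -4.678). Then |VU| = |U − V| = 5.147.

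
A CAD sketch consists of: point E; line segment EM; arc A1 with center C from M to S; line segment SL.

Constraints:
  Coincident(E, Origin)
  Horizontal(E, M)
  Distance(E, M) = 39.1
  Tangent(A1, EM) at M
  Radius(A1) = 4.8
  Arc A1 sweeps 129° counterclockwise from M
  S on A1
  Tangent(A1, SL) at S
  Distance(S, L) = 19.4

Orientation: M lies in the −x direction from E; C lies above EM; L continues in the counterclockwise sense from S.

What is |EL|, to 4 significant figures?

52.80

On A1, M sits at bearing -90° from C; a 129° counterclockwise sweep puts S at bearing 39°, so S = C + 4.8·(cos 39°, sin 39°) = (-35.37, 7.821). A1 meets SL tangentially, so CS is at right angles to SL, so SL runs along (−sin 39°, cos 39°); with |SL| = 19.4, L = (-47.58, 22.90). Then |EL| = |L − E| = 52.80.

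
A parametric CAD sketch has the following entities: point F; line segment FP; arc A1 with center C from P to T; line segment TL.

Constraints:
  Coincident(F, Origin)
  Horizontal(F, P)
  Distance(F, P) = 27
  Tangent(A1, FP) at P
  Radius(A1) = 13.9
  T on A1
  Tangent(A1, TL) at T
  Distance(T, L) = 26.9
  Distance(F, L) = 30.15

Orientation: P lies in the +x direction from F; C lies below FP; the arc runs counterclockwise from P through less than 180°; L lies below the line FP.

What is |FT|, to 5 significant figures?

16.504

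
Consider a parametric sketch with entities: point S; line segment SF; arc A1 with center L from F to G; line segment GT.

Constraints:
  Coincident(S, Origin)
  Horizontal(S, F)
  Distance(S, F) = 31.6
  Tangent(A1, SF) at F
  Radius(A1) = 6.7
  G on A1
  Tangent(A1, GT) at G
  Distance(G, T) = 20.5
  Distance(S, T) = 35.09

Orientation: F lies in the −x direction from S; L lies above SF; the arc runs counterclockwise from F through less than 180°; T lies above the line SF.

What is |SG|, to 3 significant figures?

25.7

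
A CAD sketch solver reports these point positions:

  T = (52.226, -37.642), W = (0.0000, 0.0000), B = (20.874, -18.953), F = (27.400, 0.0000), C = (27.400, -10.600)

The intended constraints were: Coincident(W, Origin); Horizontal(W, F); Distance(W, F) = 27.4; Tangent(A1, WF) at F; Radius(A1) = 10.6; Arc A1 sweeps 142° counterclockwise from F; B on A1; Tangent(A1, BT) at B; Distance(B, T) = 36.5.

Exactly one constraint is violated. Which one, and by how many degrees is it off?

Tangent(A1, BT) at B — off by 7.20°.

W = (0.00, 0.00) ✓; W.y = 0.00, F.y = 0.00 ✓; |WF| = 27.40 ✓; ∠(CF, FW) = 90.00° ✓; |CF| = 10.60 ✓; bearing(C→B) − bearing(C→F) = 142.0° ✓; |CB| = 10.60 ✓; ∠(CB, BT) = 82.80° ✗; |BT| = 36.50 ✓.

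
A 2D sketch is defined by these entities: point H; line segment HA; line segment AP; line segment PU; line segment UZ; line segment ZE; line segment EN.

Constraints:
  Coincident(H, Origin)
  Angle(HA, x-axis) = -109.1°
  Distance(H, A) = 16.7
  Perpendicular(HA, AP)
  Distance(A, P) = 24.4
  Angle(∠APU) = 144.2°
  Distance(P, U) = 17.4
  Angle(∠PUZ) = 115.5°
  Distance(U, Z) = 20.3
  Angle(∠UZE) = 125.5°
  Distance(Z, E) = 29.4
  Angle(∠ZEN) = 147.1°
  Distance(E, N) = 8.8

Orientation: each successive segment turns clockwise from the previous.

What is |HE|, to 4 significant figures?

27.26

∠PUZ = 115.5° gives UZ at 60.60° from the x-axis; with |UZ| = 20.3, Z = (-28.56, 24.12). ∠UZE = 125.5° gives ZE at 6.100° from the x-axis; with |ZE| = 29.4, E = (0.6725, 27.25). Then |HE| = |E − H| = 27.26.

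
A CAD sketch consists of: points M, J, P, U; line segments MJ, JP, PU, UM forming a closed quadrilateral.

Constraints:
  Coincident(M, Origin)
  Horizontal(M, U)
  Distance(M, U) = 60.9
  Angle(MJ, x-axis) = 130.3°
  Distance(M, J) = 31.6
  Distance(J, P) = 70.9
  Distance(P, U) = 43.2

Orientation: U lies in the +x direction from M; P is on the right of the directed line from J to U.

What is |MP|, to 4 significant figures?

39.36

Checks: |JP| = 70.90 ✓; |PU| = 43.20 ✓.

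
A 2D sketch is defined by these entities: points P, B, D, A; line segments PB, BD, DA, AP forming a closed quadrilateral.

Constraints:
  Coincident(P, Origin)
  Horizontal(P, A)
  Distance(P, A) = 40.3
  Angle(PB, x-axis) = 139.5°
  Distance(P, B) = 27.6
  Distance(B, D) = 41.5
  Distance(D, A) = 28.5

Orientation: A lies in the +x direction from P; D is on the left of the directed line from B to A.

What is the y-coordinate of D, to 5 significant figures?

20.438

Checks: |PA| = 40.30 ✓; |PB| = 27.60 ✓; |BD| = 41.50 ✓; |DA| = 28.50 ✓.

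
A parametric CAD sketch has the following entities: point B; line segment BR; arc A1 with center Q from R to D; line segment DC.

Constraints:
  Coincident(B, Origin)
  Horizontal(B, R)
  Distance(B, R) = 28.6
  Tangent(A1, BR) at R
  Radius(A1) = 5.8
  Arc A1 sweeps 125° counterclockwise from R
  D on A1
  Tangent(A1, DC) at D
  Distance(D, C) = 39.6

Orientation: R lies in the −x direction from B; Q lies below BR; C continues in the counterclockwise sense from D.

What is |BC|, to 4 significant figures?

42.90

B is at the origin; BR is horizontal with |BR| = 28.6 and R on the −x side, so R = (-28.60, 0.000). Tangency of A1 to BR means the radius QR is perpendicular to BR, so Q = R + (0, -5.8) = (-28.60, -5.800). On A1, R sits at bearing 90° from Q; a 125° counterclockwise sweep puts D at bearing 215°, so D = Q + 5.8·(cos 215°, sin 215°) = (-33.35, -9.127). The tangent condition forces QD to be normal to DC, so DC runs along (−sin 215°, cos 215°); with |DC| = 39.6, C = (-10.64, -41.57). Then |BC| = |C − B| = 42.90.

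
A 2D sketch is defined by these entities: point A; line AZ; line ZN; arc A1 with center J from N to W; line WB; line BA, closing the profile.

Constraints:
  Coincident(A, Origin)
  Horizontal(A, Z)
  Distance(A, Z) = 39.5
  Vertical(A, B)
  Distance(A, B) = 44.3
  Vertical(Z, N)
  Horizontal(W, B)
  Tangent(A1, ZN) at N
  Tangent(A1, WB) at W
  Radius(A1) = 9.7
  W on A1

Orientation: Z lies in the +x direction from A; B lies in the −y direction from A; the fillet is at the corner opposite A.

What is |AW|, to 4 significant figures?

53.39

A is at the origin; A and Z share the same y with |AZ| = 39.5 and Z on the +x side, so Z = (39.50, 0.000). A and B share the same x with |AB| = 44.3 and B on the −y side, so B = (0.000, -44.30). The virtual corner opposite A is at (39.50, -44.30). Since A1 is tangent to ZN there, JN ⟂ ZN and the tangent condition forces JW to be normal to WB, with radius 9.7, so the center J sits 9.7 in from both sides at J = (29.80, -34.60). That places the tangent points at N = (39.50, -34.60) on ZN and W = (29.80, -44.30) on WB. Then |AW| = |W − A| = 53.39.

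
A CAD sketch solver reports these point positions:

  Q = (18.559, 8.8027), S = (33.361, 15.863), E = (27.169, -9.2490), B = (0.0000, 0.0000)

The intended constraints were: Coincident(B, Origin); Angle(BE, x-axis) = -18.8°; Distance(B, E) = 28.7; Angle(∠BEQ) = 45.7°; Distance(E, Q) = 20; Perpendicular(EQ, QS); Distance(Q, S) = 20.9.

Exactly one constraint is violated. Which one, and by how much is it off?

Distance(Q, S) = 20.9 — off by 4.50.

B = (0.00, 0.00) ✓; BE at -18.80° ✓; |BE| = 28.70 ✓; ∠BEQ = 45.70° ✓; |EQ| = 20.00 ✓; ∠(EQ, QS) = 90.00° ✓; |QS| = 16.40 ✗.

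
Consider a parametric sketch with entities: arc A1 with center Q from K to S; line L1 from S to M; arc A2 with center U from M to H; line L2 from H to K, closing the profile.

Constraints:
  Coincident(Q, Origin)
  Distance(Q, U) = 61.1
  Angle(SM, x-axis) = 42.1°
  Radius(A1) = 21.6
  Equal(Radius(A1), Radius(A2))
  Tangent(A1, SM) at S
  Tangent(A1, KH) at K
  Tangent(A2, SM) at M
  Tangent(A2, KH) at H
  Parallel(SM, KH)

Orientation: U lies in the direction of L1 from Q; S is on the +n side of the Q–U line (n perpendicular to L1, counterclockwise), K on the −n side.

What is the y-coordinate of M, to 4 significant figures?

56.99

The slot axis is L1's direction at 42.1°, so u = (cos 42.1°, sin 42.1°) = (0.7420, 0.6704) and n = (−sin 42.1°, cos 42.1°) = (-0.6704, 0.7420). Q is at the origin and U lies 61.1 along u from Q, so U = 61.1·u = (45.33, 40.96). Tangency of A1 to both parallel lines with radius 21.6 puts S and K at Q ± 21.6·n: S = (-14.48, 16.03), K = (14.48, -16.03). Equal radii place M and H the same way about U: M = U + 21.6·n = (30.85, 56.99), H = U − 21.6·n = (59.82, 24.94). So M.y = 56.99.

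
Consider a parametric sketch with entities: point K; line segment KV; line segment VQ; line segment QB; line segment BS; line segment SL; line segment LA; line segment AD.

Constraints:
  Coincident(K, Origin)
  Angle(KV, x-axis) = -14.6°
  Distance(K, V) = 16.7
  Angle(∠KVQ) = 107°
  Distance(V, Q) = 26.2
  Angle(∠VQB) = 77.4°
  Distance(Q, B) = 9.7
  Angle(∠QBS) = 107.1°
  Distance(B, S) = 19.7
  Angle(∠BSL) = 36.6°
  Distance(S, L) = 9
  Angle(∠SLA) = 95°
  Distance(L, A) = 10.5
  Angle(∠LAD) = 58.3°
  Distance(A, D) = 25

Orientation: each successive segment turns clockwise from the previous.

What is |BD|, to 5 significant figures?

30.885

∠SLA = 95.0° gives LA at -131.50° from the x-axis; with |LA| = 10.5, A = (4.5822, -23.504). ∠LAD = 58.3° gives AD at 106.80° from the x-axis; with |AD| = 25.0, D = (-2.6436, 0.42905). Then |BD| = |D − B| = 30.885.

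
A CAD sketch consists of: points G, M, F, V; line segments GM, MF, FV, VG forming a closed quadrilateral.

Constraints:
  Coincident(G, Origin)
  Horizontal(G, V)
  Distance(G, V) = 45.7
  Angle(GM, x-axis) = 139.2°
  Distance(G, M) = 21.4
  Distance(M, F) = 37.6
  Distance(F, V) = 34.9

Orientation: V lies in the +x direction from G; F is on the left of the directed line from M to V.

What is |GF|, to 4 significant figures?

31.11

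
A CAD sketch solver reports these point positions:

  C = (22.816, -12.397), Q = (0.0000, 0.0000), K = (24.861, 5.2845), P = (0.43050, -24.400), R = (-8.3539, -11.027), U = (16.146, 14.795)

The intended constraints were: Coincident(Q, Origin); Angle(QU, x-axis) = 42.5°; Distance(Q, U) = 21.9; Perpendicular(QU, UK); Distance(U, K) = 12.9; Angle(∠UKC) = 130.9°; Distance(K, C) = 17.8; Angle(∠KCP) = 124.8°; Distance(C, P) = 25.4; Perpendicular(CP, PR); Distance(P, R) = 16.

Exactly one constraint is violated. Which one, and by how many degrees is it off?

Perpendicular(CP, PR) — off by 5.10°.

Q = (0.00, 0.00) ✓; QU at 42.50° ✓; |QU| = 21.90 ✓; ∠(QU, UK) = 90.00° ✓; |UK| = 12.90 ✓; ∠UKC = 130.9° ✓; |KC| = 17.80 ✓; ∠KCP = 124.8° ✓; |CP| = 25.40 ✓; ∠(CP, PR) = 84.90° ✗; |PR| = 16.00 ✓.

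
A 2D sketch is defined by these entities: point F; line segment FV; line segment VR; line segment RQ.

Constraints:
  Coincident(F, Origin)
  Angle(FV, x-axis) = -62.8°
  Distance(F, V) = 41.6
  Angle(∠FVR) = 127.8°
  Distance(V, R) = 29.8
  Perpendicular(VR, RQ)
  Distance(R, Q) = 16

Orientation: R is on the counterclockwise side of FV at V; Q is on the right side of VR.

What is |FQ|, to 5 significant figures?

73.798

∠FVR = 127.8°, so VR runs at -62.8° + (180° − 127.8°) = -10.600° from the x-axis; with |VR| = 29.8, R = V + 29.8·(cos -10.600°, sin -10.600°) = (48.307, -42.481). VR is perpendicular to RQ; with |RQ| = 16.0 on the right of VR, Q = R + 16.0·(-0.18395, -0.98294) = (45.364, -58.208). Then |FQ| = |Q − F| = 73.798.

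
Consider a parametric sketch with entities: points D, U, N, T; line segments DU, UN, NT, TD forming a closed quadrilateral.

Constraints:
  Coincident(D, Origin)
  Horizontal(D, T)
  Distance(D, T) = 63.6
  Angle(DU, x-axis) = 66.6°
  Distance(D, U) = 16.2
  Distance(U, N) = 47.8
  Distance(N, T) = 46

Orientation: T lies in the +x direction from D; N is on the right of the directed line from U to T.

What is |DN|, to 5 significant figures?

39.182

Checks: |UN| = 47.80 ✓; |NT| = 46.00 ✓.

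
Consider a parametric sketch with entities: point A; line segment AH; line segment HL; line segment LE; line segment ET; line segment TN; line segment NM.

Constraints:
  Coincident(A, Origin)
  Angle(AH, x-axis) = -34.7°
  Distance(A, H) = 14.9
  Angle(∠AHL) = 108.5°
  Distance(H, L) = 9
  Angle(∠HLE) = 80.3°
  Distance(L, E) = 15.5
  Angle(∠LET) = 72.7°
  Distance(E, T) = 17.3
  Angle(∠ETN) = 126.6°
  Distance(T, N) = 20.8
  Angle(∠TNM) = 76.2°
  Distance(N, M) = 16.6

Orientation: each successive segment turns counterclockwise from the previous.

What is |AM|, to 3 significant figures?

27.4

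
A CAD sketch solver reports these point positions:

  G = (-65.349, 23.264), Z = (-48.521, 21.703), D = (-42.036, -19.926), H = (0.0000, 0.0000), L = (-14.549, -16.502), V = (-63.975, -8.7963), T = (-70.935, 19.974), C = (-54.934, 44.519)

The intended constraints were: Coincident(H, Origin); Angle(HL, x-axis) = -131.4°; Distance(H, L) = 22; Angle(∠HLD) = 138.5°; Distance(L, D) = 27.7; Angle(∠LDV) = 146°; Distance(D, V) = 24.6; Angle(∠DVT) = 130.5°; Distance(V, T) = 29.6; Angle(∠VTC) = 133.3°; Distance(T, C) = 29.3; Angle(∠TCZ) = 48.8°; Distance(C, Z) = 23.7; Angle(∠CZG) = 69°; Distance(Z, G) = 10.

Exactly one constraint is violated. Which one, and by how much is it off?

Distance(Z, G) = 10 — off by 6.90.

H = (0.00, 0.00) ✓; HL at -131.4° ✓; |HL| = 22.00 ✓; ∠HLD = 138.5° ✓; |LD| = 27.70 ✓; ∠LDV = 146.0° ✓; |DV| = 24.60 ✓; ∠DVT = 130.5° ✓; |VT| = 29.60 ✓; ∠VTC = 133.3° ✓; |TC| = 29.30 ✓; ∠TCZ = 48.80° ✓; |CZ| = 23.70 ✓; ∠CZG = 69.00° ✓; |ZG| = 16.90 ✗.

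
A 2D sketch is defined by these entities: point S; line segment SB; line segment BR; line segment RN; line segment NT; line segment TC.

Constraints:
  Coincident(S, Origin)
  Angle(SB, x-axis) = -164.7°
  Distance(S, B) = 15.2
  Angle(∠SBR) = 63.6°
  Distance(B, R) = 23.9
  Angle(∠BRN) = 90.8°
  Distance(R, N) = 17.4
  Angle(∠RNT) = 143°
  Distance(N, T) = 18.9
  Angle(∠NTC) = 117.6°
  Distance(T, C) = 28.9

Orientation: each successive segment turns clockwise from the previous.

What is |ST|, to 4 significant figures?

20.03

∠BRN = 90.8° gives RN at -10.30° from the x-axis; with |RN| = 17.4, N = (7.060, 16.33). ∠RNT = 143.0° gives NT at -47.30° from the x-axis; with |NT| = 18.9, T = (19.88, 2.441). Then |ST| = |T − S| = 20.03.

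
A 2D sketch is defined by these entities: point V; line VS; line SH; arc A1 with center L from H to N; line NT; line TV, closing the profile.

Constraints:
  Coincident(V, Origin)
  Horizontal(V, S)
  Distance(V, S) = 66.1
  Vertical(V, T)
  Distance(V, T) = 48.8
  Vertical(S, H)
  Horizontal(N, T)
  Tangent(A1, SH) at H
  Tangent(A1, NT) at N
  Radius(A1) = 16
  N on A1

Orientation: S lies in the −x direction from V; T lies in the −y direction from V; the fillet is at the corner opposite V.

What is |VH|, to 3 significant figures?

73.8

The virtual corner opposite V is at (-66.1, -48.8). Tangency of A1 to SH means the radius LH is perpendicular to SH and the tangent condition forces LN to be normal to NT, with radius 16.0, so the center L sits 16.0 in from both sides at L = (-50.1, -32.8). That places the tangent points at H = (-66.1, -32.8) on SH and N = (-50.1, -48.8) on NT. Then |VH| = |H − V| = 73.8.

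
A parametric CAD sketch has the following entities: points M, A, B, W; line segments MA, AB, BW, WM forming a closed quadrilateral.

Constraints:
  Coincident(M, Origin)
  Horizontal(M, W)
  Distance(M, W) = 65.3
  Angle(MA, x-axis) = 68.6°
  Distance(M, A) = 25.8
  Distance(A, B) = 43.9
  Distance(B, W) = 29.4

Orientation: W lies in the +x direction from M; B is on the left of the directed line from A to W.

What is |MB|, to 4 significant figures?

59.59

Checks: |AB| = 43.90 ✓; |BW| = 29.40 ✓.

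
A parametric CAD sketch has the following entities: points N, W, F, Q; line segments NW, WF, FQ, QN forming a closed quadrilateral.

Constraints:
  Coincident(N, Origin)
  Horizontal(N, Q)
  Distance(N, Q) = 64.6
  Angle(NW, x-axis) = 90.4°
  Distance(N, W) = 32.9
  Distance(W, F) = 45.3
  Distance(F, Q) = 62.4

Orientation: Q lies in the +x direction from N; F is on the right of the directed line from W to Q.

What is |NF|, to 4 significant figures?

12.72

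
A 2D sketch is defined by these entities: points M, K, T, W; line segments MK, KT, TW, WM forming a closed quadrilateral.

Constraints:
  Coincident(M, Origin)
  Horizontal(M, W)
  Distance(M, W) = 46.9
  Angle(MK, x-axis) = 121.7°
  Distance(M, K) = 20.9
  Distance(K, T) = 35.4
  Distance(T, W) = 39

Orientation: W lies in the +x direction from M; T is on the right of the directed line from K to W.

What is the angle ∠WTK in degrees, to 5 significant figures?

108.86°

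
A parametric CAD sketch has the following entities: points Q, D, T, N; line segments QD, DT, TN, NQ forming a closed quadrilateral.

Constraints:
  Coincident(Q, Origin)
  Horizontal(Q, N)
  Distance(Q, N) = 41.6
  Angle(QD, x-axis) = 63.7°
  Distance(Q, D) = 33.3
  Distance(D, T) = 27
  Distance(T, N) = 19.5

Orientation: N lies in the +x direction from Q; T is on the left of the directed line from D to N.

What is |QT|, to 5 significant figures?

44.142

Checks: |DT| = 27.00 ✓; |TN| = 19.50 ✓.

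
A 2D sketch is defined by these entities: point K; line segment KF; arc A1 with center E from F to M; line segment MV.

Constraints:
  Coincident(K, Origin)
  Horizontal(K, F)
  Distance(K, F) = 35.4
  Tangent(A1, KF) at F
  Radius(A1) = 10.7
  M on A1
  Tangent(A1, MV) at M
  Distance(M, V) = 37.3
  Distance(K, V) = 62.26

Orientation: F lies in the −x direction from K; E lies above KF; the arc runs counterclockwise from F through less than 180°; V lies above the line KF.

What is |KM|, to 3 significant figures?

29.1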